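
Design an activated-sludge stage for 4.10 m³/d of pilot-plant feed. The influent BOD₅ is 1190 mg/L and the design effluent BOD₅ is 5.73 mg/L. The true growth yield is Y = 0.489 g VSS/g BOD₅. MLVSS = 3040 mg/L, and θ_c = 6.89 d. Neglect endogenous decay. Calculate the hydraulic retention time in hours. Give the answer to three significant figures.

V·X = Y·Q·ΔS·θ_c gives V = 0.489 × 4.10 × (1190 − 5.73) × 6.89 / 3040 = 5.381 m³.
HRT = V/Q = 5.381 m³ / 4.10 m³·d⁻¹ = 1.313 d × 24 = 31.50 h.

τ ≈ 31.5 h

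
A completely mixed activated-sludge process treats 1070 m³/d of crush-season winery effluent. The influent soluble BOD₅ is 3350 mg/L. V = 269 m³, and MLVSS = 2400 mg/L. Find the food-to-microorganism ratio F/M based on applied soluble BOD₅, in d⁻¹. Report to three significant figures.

F/M ≈ 5.55 d⁻¹

F/M = Q·S₀ / (V·X) = 1070 × 3350 / (269.0 × 2400) = 5.552 g soluble BOD₅·(g VSS·d)⁻¹.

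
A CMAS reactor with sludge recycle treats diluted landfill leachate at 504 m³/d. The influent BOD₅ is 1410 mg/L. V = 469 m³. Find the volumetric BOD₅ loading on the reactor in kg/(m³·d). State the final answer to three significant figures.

L_v = Q S₀ / V = 504 × 1410 × 10⁻³ / 469.0 = 1.515 kg/(m³·d).

L_v ≈ 1.52 kg BOD₅/(m³·d)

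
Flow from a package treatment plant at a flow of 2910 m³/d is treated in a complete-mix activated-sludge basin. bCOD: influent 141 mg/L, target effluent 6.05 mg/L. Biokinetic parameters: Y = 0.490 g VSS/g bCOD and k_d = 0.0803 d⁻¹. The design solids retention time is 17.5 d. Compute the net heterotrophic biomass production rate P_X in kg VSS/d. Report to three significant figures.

Y_obs = Y / (1 + k_d θ_c) = 0.490 / (1 + 0.0803 × 17.5) = 0.490 / 2.405 = 0.2037.
ΔS = 141 − 6.05 = 134.9 mg/L, so the substrate removal rate is 2910 × 134.9/1000 = 392.7 kg bCOD/d.
P_X = Y_obs · Q(S₀ − S) = 0.2037 × 392.7 = 80.00 kg VSS/d.

P_X ≈ 80.0 kg VSS/d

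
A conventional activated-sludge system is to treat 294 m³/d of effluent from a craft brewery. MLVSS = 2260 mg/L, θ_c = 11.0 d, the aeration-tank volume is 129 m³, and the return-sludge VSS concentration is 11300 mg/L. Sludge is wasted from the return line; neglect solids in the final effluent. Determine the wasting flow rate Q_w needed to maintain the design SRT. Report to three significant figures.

Q_w ≈ 2.35 m³/d

Q_w = (V·X)/(θ_c X_r) = 129.0 × 2260 / (11.0 × 11300) = 2.345 m³/d.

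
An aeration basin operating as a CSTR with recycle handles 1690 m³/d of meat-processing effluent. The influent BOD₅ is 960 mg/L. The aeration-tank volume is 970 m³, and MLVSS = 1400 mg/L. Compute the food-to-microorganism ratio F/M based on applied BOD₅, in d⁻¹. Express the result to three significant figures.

F/M = applied load / biomass = Q·S₀/(V·X) = 1690 × 960 / (970.0 × 1400) = 1.195 d⁻¹.

F/M ≈ 1.19 d⁻¹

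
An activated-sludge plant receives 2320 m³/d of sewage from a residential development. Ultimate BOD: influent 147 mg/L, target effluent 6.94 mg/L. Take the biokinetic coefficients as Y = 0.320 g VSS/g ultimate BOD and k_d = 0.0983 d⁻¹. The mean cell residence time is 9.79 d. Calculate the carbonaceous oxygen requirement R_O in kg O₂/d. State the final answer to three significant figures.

R_O ≈ 250 kg O₂/d

The observed yield is Y_obs = Y/(1 + k_d·θ_c) = 0.320 / (1 + 0.0983 × 9.79) = 0.320 / 1.962 = 0.1631 g VSS per g ultimate BOD removed.
Substrate removed = Q·(S₀ − S) = 2320 m³/d × (147 − 6.94) g/m³ = 3.25×10^5 g/d = 324.9 kg/d.
Biomass synthesised: P_X = Y_obs × 324.9 = 52.99 kg VSS/d.
R_O = Q·(S₀ − S) − 1.42·P_X = 324.9 − 1.42 × 52.99 = 249.7 kg O₂/d.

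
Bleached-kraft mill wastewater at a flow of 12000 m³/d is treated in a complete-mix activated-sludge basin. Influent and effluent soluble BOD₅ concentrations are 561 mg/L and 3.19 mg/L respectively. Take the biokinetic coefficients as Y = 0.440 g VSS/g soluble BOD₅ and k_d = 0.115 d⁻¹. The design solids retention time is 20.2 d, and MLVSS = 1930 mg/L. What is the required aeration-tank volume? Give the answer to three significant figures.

V ≈ 9280 m³

Steady-state biomass mass balance: V·X·(1 + k_d·θ_c) = Y·Q·(S₀ − S)·θ_c, so V = 0.440 × 12000 × (561 − 3.19) × 20.2 / [1930 × (1 + 0.115 × 20.2)] = 5.95×10^7 / 6413 = 9276 m³.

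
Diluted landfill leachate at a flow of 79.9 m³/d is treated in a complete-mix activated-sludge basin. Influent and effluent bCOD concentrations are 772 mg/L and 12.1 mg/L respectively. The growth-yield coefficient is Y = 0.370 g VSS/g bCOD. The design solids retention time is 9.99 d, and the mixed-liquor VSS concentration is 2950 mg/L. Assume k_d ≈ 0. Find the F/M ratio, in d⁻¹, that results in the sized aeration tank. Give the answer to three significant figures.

With k_d = 0 the design equation reduces to V = Y Q (S₀−S) θ_c / X = 0.370 × 79.9 × (772 − 12.1) × 9.99 / 2950 = 76.08 m³.
F/M = applied load / biomass = Q·S₀/(V·X) = 79.9 × 772 / (76.08 × 2950) = 0.2748 d⁻¹.

F/M ≈ 0.275 d⁻¹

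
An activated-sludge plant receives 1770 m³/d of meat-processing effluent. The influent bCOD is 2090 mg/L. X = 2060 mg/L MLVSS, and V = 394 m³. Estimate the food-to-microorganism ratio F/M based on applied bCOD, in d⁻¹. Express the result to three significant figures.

F/M = Q·S₀ / (V·X) = 1770 × 2090 / (394.0 × 2060) = 4.558 g bCOD·(g VSS·d)⁻¹.

F/M ≈ 4.56 d⁻¹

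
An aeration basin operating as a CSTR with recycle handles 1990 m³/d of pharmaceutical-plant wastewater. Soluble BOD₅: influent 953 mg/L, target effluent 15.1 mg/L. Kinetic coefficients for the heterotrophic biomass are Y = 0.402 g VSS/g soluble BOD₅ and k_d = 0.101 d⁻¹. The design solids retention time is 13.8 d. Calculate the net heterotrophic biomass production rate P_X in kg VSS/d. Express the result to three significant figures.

Y_obs = Y / (1 + k_d θ_c) = 0.402 / (1 + 0.101 × 13.8) = 0.402 / 2.394 = 0.1679.
Q·(S₀ − S) = 1990 × (953 − 15.1) × 10⁻³ = 1866 kg/d removed.
Biomass produced: P_X = Y_obs·Q·ΔS = 0.1679 × 1866 ≈ 313.4 kg VSS/d.

P_X ≈ 313 kg VSS/d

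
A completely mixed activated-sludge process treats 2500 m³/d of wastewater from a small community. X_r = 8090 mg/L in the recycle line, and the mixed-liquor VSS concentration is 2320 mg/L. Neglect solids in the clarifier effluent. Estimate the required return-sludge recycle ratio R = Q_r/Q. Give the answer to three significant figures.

R ≈ 0.402

Mass balance around the secondary clarifier (neglecting effluent solids): R = X / (X_r − X) = 2320 / (8090 − 2320) = 0.4021.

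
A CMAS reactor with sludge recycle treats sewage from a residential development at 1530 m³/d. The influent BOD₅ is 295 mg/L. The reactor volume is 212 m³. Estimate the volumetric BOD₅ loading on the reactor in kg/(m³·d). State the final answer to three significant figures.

Volumetric loading L_v = Q·S₀ / V = 1530 × 295 g/m³ / 212.0 m³ = 2129 g/(m³·d) = 2.129 kg BOD₅/(m³·d).

L_v ≈ 2.13 kg BOD₅/(m³·d)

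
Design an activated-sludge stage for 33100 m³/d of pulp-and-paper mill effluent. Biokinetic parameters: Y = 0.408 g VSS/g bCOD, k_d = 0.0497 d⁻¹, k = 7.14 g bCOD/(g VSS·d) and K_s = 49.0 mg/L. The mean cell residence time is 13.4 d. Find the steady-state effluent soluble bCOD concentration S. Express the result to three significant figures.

S ≈ 2.18 mg/L

Effluent substrate depends only on kinetics and SRT: S = K_s(1 + k_d θ_c) / [θ_c(Yk − k_d) − 1] = 49.0 × (1 + 0.0497 × 13.4) / [13.4 × (0.408 × 7.14 − 0.0497) − 1] = 81.63 / 37.37 = 2.184 mg/L.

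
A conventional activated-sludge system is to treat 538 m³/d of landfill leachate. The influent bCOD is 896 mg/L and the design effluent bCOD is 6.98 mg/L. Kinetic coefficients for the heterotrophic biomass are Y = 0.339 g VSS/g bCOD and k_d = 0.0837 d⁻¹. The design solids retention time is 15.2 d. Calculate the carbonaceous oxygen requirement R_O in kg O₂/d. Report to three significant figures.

Observed yield with endogenous decay: Y_obs = Y / (1 + k_d·θ_c) = 0.339 / (1 + 0.0837 × 15.2) = 0.339 / 2.272 = 0.1492 g VSS/g bCOD.
Substrate removed = Q·(S₀ − S) = 538 m³/d × (896 − 6.98) g/m³ = 4.78×10^5 g/d = 478.3 kg/d.
Biomass synthesised: P_X = Y_obs × 478.3 = 71.36 kg VSS/d.
Carbonaceous O₂ demand = substrate oxidised − cell-mass equivalent = 478.3 − 1.42 × 71.36 = 377.0 kg O₂/d.

R_O ≈ 377 kg O₂/d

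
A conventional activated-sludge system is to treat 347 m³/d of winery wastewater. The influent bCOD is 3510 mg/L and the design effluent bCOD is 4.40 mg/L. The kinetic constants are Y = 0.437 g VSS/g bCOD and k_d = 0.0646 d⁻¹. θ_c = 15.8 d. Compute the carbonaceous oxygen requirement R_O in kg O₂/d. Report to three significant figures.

Observed yield with endogenous decay: Y_obs = Y / (1 + k_d·θ_c) = 0.437 / (1 + 0.0646 × 15.8) = 0.437 / 2.021 = 0.2163 g VSS/g bCOD.
Q·(S₀ − S) = 347 × (3510 − 4.40) × 10⁻³ = 1216 kg/d removed.
Biomass synthesised: P_X = Y_obs × 1216 = 263.1 kg VSS/d.
R_O = Q·ΔS − 1.42 P_X = 1216 − 373.6 = 842.9 kg O₂/d.

R_O ≈ 843 kg O₂/d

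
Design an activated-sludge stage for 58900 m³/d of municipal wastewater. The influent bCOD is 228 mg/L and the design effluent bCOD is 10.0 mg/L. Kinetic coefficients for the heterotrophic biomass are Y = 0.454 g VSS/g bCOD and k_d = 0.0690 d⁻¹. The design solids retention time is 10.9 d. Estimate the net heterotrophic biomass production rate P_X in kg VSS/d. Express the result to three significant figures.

Observed yield with endogenous decay: Y_obs = Y / (1 + k_d·θ_c) = 0.454 / (1 + 0.0690 × 10.9) = 0.454 / 1.752 = 0.2591 g VSS/g bCOD.
ΔS = 228 − 10.0 = 218.0 mg/L, so the substrate removal rate is 58900 × 218.0/1000 = 12840 kg bCOD/d.
Biomass produced: P_X = Y_obs·Q·ΔS = 0.2591 × 12840 ≈ 3327 kg VSS/d.

P_X ≈ 3330 kg VSS/d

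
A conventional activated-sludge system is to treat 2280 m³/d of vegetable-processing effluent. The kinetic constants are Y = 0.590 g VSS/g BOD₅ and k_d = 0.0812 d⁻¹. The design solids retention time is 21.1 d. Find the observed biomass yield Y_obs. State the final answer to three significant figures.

Y_obs ≈ 0.217 g VSS/g BOD₅

Y_obs = Y / (1 + k_d θ_c) = 0.590 / (1 + 0.0812 × 21.1) = 0.590 / 2.713 = 0.2174.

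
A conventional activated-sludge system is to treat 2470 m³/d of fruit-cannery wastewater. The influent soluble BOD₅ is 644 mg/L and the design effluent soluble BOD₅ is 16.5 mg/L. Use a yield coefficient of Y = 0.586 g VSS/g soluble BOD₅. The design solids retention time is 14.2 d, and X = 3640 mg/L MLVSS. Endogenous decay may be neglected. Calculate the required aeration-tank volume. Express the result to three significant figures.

V ≈ 3540 m³

With k_d = 0 the design equation reduces to V = Y Q (S₀−S) θ_c / X = 0.586 × 2470 × (644 − 16.5) × 14.2 / 3640 = 3543 m³.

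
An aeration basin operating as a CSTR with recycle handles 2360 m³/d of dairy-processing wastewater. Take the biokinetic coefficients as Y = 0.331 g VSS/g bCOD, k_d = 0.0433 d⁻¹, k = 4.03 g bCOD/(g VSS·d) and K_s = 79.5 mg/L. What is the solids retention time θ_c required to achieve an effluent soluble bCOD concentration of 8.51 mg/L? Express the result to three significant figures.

θ_c ≈ 11.7 d

Specific growth rate at S = 8.51 mg/L: μ = YkS/(K_s+S) = 0.331·4.03·8.51/(79.5+8.51) = 0.1290 d⁻¹.
1/θ_c = 0.1290 − 0.0433 = 0.08568 d⁻¹, so θ_c = 11.67 d.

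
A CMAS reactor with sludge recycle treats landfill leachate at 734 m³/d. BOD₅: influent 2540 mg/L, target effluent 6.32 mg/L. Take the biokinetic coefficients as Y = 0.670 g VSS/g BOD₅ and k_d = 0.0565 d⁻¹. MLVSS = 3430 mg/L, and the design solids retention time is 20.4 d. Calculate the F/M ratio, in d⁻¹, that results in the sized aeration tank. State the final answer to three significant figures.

Steady-state biomass mass balance: V·X·(1 + k_d·θ_c) = Y·Q·(S₀ − S)·θ_c, so V = 0.670 × 734 × (2540 − 6.32) × 20.4 / [3430 × (1 + 0.0565 × 20.4)] = 2.54×10^7 / 7383 = 3443 m³.
Food-to-microorganism ratio F/M = Q S₀ / (V X) = 734 × 2540 / (3443 × 3430) = 0.1579 d⁻¹.

F/M ≈ 0.158 d⁻¹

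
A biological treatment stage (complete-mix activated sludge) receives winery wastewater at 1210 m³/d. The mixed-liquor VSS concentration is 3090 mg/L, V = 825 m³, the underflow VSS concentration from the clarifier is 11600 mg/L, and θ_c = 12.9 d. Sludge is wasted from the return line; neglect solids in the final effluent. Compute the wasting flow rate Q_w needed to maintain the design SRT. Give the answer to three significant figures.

Q_w ≈ 17.0 m³/d

θ_c = V·X/(Q_w·X_r) when wasting from the recycle, so Q_w = V·X/(θ_c·X_r) = 825.0 × 3090 / (12.9 × 11600) = 17.04 m³/d.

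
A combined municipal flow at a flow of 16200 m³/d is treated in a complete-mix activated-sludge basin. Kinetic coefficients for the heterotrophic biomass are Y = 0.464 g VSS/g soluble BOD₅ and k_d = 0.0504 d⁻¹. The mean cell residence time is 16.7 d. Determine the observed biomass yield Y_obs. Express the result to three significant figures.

Observed yield with endogenous decay: Y_obs = Y / (1 + k_d·θ_c) = 0.464 / (1 + 0.0504 × 16.7) = 0.464 / 1.842 = 0.2519 g VSS/g soluble BOD₅.

Y_obs ≈ 0.252 g VSS/g soluble BOD₅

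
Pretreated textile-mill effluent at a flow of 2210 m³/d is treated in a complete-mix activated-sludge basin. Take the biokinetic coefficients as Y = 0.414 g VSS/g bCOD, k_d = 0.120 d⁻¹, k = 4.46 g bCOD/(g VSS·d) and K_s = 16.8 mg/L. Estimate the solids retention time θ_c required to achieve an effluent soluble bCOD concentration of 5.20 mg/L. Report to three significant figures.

Specific growth rate at S = 5.20 mg/L: μ = YkS/(K_s+S) = 0.414·4.46·5.20/(16.8+5.20) = 0.4364 d⁻¹.
θ_c = 1/(μ − k_d) = 1/(0.4364 − 0.120) = 1/0.3164 = 3.160 d.

θ_c ≈ 3.16 d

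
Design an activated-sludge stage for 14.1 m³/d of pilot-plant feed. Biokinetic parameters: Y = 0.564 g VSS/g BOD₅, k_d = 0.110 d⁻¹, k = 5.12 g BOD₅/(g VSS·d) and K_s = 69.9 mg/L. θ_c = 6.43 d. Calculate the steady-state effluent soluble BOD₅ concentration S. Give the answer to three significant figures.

From the Monod/SRT balance for a CMAS, S = K_s·(1+k_d θ_c)/[θ_c·(Y k − k_d) − 1] = 69.9 × (1 + 0.110 × 6.43) / [6.43 × (0.564 × 5.12 − 0.110) − 1] = 119.3 / 16.86 = 7.078 mg/L.

S ≈ 7.08 mg/L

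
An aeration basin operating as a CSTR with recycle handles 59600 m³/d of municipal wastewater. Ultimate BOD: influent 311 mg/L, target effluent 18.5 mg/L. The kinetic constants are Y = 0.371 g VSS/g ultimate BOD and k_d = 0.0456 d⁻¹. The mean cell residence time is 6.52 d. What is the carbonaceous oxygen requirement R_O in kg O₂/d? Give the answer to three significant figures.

R_O ≈ 10400 kg O₂/d

Y_obs = Y / (1 + k_d θ_c) = 0.371 / (1 + 0.0456 × 6.52) = 0.371 / 1.297 = 0.2860.
Substrate removed = Q·(S₀ − S) = 59600 m³/d × (311 − 18.5) g/m³ = 1.74×10^7 g/d = 17433 kg/d.
Net sludge production P_X = 0.2860 × 17433 = 4985 kg VSS/d.
Carbonaceous O₂ demand = substrate oxidised − cell-mass equivalent = 17433 − 1.42 × 4985 = 10354 kg O₂/d.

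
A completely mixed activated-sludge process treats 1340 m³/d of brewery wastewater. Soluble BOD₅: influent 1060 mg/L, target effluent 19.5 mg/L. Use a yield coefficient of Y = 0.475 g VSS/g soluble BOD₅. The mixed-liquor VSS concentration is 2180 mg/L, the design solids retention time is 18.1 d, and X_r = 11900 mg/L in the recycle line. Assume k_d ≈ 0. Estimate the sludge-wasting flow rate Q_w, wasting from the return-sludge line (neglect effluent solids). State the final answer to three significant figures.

Biomass mass balance (decay neglected): V·X = Y·Q·(S₀ − S)·θ_c, so V = 0.475 × 1340 × (1060 − 19.5) × 18.1 / 2180 = 5499 m³.
Q_w = (V·X)/(θ_c X_r) = 5499 × 2180 / (18.1 × 11900) = 55.65 m³/d.

Q_w ≈ 55.7 m³/d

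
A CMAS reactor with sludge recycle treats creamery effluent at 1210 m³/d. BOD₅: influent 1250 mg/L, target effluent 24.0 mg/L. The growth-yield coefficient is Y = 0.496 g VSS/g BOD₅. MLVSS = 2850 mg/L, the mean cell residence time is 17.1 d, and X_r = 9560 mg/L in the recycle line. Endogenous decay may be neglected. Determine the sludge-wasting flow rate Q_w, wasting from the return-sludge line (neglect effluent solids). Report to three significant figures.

Q_w ≈ 77.0 m³/d

With k_d = 0 the design equation reduces to V = Y Q (S₀−S) θ_c / X = 0.496 × 1210 × (1250 − 24.0) × 17.1 / 2850 = 4415 m³.
Q_w = (V·X)/(θ_c X_r) = 4415 × 2850 / (17.1 × 9560) = 76.97 m³/d.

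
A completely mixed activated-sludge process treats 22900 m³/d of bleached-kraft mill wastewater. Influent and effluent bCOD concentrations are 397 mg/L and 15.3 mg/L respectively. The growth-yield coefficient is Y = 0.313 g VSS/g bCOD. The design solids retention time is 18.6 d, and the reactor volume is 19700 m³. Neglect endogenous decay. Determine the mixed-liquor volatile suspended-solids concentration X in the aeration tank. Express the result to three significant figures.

Without decay, X = Y Q (S₀−S) θ_c / V = 0.313 × 22900 × (397 − 15.3) × 18.6 / 19700 = 2583 mg/L.

X ≈ 2580 mg/L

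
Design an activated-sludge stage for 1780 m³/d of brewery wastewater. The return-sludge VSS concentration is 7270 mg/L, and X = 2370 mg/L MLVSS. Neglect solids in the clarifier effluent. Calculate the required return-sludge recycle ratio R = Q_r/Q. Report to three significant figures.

Mass balance around the secondary clarifier (neglecting effluent solids): R = X / (X_r − X) = 2370 / (7270 − 2370) = 0.4837.

R ≈ 0.484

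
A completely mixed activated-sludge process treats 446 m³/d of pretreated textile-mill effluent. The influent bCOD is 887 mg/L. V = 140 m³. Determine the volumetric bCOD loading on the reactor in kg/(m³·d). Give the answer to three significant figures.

Applied bCOD load per unit volume = Q·S₀/V = (446 × 887/1000)/140.0 = 2.826 kg bCOD·m⁻³·d⁻¹.

L_v ≈ 2.83 kg bCOD/(m³·d)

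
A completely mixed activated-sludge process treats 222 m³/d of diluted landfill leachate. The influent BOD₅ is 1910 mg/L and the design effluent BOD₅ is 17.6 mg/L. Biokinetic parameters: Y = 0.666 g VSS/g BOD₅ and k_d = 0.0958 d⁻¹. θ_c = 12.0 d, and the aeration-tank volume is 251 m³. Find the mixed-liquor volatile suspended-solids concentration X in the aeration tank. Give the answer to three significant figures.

X ≈ 6220 mg/L

X = Y·Q·ΔS·θ_c / [V·(1 + k_d θ_c)] = 0.666 × 222 × (1910 − 17.6) × 12.0 / [251 × (1 + 0.0958 × 12.0)] = 6223 mg/L.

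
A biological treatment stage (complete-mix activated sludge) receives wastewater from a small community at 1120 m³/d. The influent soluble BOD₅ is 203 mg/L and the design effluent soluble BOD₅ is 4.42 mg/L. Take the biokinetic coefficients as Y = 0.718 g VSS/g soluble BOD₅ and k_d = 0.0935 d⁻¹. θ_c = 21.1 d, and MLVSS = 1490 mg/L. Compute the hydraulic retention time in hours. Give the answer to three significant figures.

τ ≈ 16.3 h

From the SRT design equation V = Y Q (S₀−S) θ_c / [X (1 + k_d θ_c)] = 0.718 × 1120 × (203 − 4.42) × 21.1 / [1490 × (1 + 0.0935 × 21.1)] = 3.37×10^6 / 4430 = 760.7 m³.
Hydraulic retention time τ = V/Q = 760.7 / 1120 = 0.6792 d = 16.30 h.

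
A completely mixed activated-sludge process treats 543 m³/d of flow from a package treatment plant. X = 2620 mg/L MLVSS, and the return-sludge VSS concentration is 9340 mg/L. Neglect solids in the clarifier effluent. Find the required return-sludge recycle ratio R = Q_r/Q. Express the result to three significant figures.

Mass balance around the secondary clarifier (neglecting effluent solids): R = X / (X_r − X) = 2620 / (9340 − 2620) = 0.3899.

R ≈ 0.390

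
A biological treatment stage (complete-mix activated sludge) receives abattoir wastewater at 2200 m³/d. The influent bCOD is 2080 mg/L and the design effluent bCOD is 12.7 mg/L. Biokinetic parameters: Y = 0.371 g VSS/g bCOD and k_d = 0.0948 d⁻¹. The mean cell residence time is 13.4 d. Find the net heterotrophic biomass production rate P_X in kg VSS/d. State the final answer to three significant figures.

P_X ≈ 743 kg VSS/d

Y_obs = Y / (1 + k_d θ_c) = 0.371 / (1 + 0.0948 × 13.4) = 0.371 / 2.270 = 0.1634.
Mass of bCOD removed per day: Q(S₀ − S) = 2200 × 2067 g/m³ = 4548 kg/d.
P_X = Y_obs · Q(S₀ − S) = 0.1634 × 4548 = 743.2 kg VSS/d.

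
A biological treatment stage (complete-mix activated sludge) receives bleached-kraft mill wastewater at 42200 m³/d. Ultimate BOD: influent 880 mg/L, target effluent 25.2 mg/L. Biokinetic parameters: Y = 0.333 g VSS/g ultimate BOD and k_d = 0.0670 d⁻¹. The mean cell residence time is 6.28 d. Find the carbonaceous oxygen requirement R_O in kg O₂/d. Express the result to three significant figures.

Observed yield with endogenous decay: Y_obs = Y / (1 + k_d·θ_c) = 0.333 / (1 + 0.0670 × 6.28) = 0.333 / 1.421 = 0.2344 g VSS/g ultimate BOD.
Mass of ultimate BOD removed per day: Q(S₀ − S) = 42200 × 854.8 g/m³ = 36073 kg/d.
Net sludge production P_X = 0.2344 × 36073 = 8455 kg VSS/d.
Carbonaceous O₂ demand = substrate oxidised − cell-mass equivalent = 36073 − 1.42 × 8455 = 24067 kg O₂/d.

R_O ≈ 24100 kg O₂/d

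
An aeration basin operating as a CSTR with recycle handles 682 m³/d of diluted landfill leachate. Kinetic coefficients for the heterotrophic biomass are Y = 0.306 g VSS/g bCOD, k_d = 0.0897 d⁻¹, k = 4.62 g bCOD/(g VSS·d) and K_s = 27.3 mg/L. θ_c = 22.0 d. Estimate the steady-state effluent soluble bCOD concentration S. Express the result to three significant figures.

S ≈ 2.89 mg/L

From the Monod/SRT balance for a CMAS, S = K_s·(1+k_d θ_c)/[θ_c·(Y k − k_d) − 1] = 27.3 × (1 + 0.0897 × 22.0) / [22.0 × (0.306 × 4.62 − 0.0897) − 1] = 81.17 / 28.13 = 2.886 mg/L.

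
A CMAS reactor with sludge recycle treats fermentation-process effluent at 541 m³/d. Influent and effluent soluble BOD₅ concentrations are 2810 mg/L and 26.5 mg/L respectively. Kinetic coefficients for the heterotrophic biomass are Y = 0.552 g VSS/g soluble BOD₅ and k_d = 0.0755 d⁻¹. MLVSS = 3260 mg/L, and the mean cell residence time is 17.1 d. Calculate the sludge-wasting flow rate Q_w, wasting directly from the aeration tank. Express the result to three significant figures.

Q_w ≈ 111 m³/d

Rearranging the biomass balance for a CMAS with decay, V = Y·Q·ΔS·θ_c / [X·(1+k_d θ_c)] = 0.552 × 541 × (2810 − 26.5) × 17.1 / [3260 × (1 + 0.0755 × 17.1)] = 1.42×10^7 / 7469 = 1903 m³.
For wasting at MLVSS concentration, Q_w = V/θ_c = 1903/17.1 = 111.3 m³/d.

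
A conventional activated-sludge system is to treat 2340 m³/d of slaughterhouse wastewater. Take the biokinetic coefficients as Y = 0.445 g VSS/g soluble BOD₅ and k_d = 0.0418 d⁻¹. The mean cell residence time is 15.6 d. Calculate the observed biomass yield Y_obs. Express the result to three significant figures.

Observed yield with endogenous decay: Y_obs = Y / (1 + k_d·θ_c) = 0.445 / (1 + 0.0418 × 15.6) = 0.445 / 1.652 = 0.2694 g VSS/g soluble BOD₅.

Y_obs ≈ 0.269 g VSS/g soluble BOD₅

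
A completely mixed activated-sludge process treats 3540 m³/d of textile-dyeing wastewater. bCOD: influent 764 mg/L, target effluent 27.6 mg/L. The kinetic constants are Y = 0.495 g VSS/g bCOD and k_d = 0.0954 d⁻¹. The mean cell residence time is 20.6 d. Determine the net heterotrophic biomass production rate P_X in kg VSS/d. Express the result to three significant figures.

The observed yield is Y_obs = Y/(1 + k_d·θ_c) = 0.495 / (1 + 0.0954 × 20.6) = 0.495 / 2.965 = 0.1669 g VSS per g bCOD removed.
Q·(S₀ − S) = 3540 × (764 − 27.6) × 10⁻³ = 2607 kg/d removed.
Net biomass production P_X = Y_obs × Q·(S₀ − S) = 0.1669 × 2607 = 435.2 kg VSS/d.

P_X ≈ 435 kg VSS/d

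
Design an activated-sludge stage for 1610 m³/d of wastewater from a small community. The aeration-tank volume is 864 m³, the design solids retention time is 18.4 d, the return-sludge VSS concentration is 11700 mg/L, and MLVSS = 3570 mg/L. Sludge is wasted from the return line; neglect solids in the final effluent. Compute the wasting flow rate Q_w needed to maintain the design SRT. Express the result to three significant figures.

θ_c = V·X/(Q_w·X_r) when wasting from the recycle, so Q_w = V·X/(θ_c·X_r) = 864.0 × 3570 / (18.4 × 11700) = 14.33 m³/d.

Q_w ≈ 14.3 m³/d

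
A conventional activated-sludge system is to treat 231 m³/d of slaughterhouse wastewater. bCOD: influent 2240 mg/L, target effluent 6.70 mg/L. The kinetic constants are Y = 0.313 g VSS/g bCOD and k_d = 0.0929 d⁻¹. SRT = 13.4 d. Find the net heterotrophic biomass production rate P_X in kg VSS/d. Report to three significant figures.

The observed yield is Y_obs = Y/(1 + k_d·θ_c) = 0.313 / (1 + 0.0929 × 13.4) = 0.313 / 2.245 = 0.1394 g VSS per g bCOD removed.
ΔS = 2240 − 6.70 = 2233 mg/L, so the substrate removal rate is 231 × 2233/1000 = 515.9 kg bCOD/d.
P_X = Y_obs · Q(S₀ − S) = 0.1394 × 515.9 = 71.93 kg VSS/d.

P_X ≈ 71.9 kg VSS/d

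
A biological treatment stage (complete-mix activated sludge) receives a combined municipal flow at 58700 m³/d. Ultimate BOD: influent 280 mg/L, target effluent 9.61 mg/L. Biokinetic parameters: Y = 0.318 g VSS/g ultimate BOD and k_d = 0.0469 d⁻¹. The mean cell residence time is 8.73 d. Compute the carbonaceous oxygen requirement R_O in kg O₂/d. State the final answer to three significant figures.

R_O ≈ 10800 kg O₂/d

Correct the yield for decay: Y_obs = Y/(1 + k_d θ_c) = 0.318 / (1 + 0.0469 × 8.73) = 0.318 / 1.409 = 0.2256.
Substrate removed = Q·(S₀ − S) = 58700 m³/d × (280 − 9.61) g/m³ = 1.59×10^7 g/d = 15872 kg/d.
Biomass synthesised: P_X = Y_obs × 15872 = 3581 kg VSS/d.
Carbonaceous O₂ demand = substrate oxidised − cell-mass equivalent = 15872 − 1.42 × 3581 = 10787 kg O₂/d.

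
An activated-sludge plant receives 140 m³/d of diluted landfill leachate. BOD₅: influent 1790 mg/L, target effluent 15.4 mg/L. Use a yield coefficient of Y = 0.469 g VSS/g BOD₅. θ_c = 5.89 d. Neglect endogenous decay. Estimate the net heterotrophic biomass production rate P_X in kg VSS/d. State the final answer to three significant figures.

With endogenous decay neglected, the observed yield equals the true yield: Y_obs = Y = 0.469 g VSS/g BOD₅.
ΔS = 1790 − 15.4 = 1775 mg/L, so the substrate removal rate is 140 × 1775/1000 = 248.4 kg BOD₅/d.
So the net sludge growth is P_X = 0.4690 × 248.4 = 116.5 kg VSS/d.

P_X ≈ 117 kg VSS/d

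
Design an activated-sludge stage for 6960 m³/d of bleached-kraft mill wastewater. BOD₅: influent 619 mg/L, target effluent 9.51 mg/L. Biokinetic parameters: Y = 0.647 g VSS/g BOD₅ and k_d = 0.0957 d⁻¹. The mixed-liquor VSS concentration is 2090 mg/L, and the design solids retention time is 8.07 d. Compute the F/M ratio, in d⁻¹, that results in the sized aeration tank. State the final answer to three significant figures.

Steady-state biomass mass balance: V·X·(1 + k_d·θ_c) = Y·Q·(S₀ − S)·θ_c, so V = 0.647 × 6960 × (619 − 9.51) × 8.07 / [2090 × (1 + 0.0957 × 8.07)] = 2.21×10^7 / 3704 = 5980 m³.
F/M = Q·S₀ / (V·X) = 6960 × 619 / (5980 × 2090) = 0.3447 g BOD₅·(g VSS·d)⁻¹.

F/M ≈ 0.345 d⁻¹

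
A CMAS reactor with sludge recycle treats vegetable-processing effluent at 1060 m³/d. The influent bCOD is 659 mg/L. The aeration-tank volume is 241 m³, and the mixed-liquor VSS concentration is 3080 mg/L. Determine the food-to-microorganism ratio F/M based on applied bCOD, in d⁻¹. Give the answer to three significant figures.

F/M ≈ 0.941 d⁻¹

F/M = applied load / biomass = Q·S₀/(V·X) = 1060 × 659 / (241.0 × 3080) = 0.9411 d⁻¹.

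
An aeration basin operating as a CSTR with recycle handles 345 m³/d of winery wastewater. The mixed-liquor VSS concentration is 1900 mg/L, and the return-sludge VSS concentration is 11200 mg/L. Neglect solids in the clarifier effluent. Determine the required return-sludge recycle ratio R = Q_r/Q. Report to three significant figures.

Solids balance on the clarifier gives (1+R)X = R·X_r, so R = X/(X_r − X) = 1900 / (11200 − 1900) = 0.2043.

R ≈ 0.204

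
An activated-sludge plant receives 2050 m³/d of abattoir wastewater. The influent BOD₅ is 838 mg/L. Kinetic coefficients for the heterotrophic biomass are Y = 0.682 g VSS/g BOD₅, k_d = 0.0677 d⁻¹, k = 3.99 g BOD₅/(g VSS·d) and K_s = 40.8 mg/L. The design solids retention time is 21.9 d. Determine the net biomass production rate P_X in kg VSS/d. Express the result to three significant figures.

From the Monod/SRT balance for a CMAS, S = K_s·(1+k_d θ_c)/[θ_c·(Y k − k_d) − 1] = 40.8 × (1 + 0.0677 × 21.9) / [21.9 × (0.682 × 3.99 − 0.0677) − 1] = 101.3 / 57.11 = 1.774 mg/L.
Observed yield with endogenous decay: Y_obs = Y / (1 + k_d·θ_c) = 0.682 / (1 + 0.0677 × 21.9) = 0.682 / 2.483 = 0.2747 g VSS/g BOD₅.
ΔS = 838 − 1.77 = 836.2 mg/L, so the substrate removal rate is 2050 × 836.2/1000 = 1714 kg BOD₅/d.
Biomass produced: P_X = Y_obs·Q·ΔS = 0.2747 × 1714 ≈ 470.9 kg VSS/d.

P_X ≈ 471 kg VSS/d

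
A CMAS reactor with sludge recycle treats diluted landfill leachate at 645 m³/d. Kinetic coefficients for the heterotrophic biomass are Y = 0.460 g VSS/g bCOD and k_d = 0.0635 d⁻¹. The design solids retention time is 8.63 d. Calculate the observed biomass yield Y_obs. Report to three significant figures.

Y_obs ≈ 0.297 g VSS/g bCOD

Correct the yield for decay: Y_obs = Y/(1 + k_d θ_c) = 0.460 / (1 + 0.0635 × 8.63) = 0.460 / 1.548 = 0.2972.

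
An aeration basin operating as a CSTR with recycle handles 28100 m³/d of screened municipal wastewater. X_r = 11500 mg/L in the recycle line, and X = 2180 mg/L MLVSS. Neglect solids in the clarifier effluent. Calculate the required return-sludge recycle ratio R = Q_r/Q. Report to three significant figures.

R ≈ 0.234

Solids balance on the clarifier gives (1+R)X = R·X_r, so R = X/(X_r − X) = 2180 / (11500 − 2180) = 0.2339.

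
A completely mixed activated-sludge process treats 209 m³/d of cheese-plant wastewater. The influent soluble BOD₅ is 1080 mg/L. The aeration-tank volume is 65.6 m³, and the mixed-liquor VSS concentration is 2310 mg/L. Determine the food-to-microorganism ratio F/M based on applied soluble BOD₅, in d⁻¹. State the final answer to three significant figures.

F/M = Q·S₀ / (V·X) = 209 × 1080 / (65.60 × 2310) = 1.490 g soluble BOD₅·(g VSS·d)⁻¹.

F/M ≈ 1.49 d⁻¹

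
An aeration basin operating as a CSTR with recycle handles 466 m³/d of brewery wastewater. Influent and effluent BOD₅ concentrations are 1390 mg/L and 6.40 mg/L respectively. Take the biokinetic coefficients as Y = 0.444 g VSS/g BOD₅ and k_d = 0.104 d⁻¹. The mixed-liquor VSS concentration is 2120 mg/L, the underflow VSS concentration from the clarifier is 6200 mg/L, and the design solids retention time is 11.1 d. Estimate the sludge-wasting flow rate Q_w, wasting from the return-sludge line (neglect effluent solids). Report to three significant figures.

Q_w ≈ 21.4 m³/d

From the SRT design equation V = Y Q (S₀−S) θ_c / [X (1 + k_d θ_c)] = 0.444 × 466 × (1390 − 6.40) × 11.1 / [2120 × (1 + 0.104 × 11.1)] = 3.18×10^6 / 4567 = 695.7 m³.
Q_w = (V·X)/(θ_c X_r) = 695.7 × 2120 / (11.1 × 6200) = 21.43 m³/d.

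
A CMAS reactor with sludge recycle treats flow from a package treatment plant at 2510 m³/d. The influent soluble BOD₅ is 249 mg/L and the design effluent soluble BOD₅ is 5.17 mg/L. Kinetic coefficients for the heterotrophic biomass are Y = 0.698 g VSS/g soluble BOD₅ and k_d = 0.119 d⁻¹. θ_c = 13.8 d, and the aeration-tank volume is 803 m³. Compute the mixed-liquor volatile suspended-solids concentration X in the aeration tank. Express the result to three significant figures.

X ≈ 2780 mg/L

X = Y·Q·ΔS·θ_c / [V·(1 + k_d θ_c)] = 0.698 × 2510 × (249 − 5.17) × 13.8 / [803 × (1 + 0.119 × 13.8)] = 2779 mg/L.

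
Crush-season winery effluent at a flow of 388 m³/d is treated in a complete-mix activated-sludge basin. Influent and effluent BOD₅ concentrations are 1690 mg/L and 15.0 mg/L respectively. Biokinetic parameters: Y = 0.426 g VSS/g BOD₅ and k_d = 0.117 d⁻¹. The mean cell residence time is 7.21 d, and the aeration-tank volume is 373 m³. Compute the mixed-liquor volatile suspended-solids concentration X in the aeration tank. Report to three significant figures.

X ≈ 2900 mg/L

Solving the biomass balance for X: X = Y Q (S₀−S) θ_c / [V (1+k_d θ_c)] = 0.426 × 388 × (1690 − 15.0) × 7.21 / [373 × (1 + 0.117 × 7.21)] = 2903 mg/L.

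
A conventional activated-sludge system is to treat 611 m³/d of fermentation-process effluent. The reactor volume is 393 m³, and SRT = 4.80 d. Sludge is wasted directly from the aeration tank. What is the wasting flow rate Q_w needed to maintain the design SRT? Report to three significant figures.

Q_w ≈ 81.9 m³/d

With mixed-liquor wasting, θ_c = V/Q_w, so Q_w = V/θ_c = 393.0/4.80 = 81.88 m³/d.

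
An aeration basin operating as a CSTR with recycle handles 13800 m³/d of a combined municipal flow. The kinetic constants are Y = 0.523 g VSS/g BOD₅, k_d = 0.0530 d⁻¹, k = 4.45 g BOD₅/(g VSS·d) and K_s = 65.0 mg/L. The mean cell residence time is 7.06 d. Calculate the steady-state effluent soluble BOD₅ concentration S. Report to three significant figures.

Effluent substrate depends only on kinetics and SRT: S = K_s(1 + k_d θ_c) / [θ_c(Yk − k_d) − 1] = 65.0 × (1 + 0.0530 × 7.06) / [7.06 × (0.523 × 4.45 − 0.0530) − 1] = 89.32 / 15.06 = 5.932 mg/L.

S ≈ 5.93 mg/L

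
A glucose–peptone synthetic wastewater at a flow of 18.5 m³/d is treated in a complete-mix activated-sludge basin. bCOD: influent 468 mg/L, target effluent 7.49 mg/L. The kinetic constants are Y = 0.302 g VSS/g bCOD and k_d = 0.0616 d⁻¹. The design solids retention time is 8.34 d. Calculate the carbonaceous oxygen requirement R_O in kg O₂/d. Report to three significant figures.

R_O ≈ 6.11 kg O₂/d

Y_obs = Y / (1 + k_d θ_c) = 0.302 / (1 + 0.0616 × 8.34) = 0.302 / 1.514 = 0.1995.
ΔS = 468 − 7.49 = 460.5 mg/L, so the substrate removal rate is 18.5 × 460.5/1000 = 8.519 kg bCOD/d.
Net sludge production P_X = 0.1995 × 8.519 = 1.700 kg VSS/d.
R_O = Q·ΔS − 1.42 P_X = 8.519 − 2.414 = 6.106 kg O₂/d.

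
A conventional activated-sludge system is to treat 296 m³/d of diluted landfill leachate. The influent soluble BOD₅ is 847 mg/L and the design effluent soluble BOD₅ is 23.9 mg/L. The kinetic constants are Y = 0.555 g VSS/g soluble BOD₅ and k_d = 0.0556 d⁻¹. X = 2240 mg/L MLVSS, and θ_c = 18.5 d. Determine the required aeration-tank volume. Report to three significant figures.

V ≈ 551 m³

From the SRT design equation V = Y Q (S₀−S) θ_c / [X (1 + k_d θ_c)] = 0.555 × 296 × (847 − 23.9) × 18.5 / [2240 × (1 + 0.0556 × 18.5)] = 2.5×10^6 / 4544 = 550.5 m³.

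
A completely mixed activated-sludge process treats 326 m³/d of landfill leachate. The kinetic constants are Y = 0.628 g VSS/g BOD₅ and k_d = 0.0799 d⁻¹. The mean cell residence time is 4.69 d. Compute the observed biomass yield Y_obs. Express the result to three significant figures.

Correct the yield for decay: Y_obs = Y/(1 + k_d θ_c) = 0.628 / (1 + 0.0799 × 4.69) = 0.628 / 1.375 = 0.4568.

Y_obs ≈ 0.457 g VSS/g BOD₅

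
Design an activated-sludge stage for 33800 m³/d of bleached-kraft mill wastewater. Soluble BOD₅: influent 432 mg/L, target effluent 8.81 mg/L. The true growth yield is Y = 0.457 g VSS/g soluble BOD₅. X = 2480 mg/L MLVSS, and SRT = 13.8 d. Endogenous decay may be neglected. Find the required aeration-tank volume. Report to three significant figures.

V ≈ 36400 m³

V·X = Y·Q·ΔS·θ_c gives V = 0.457 × 33800 × (432 − 8.81) × 13.8 / 2480 = 36374 m³.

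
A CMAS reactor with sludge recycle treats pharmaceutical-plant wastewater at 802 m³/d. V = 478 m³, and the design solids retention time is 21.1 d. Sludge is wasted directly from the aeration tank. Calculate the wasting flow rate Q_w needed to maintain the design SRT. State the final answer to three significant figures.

Q_w ≈ 22.7 m³/d

Wasting from the aeration tank: Q_w = V / θ_c = 478.0 / 21.1 = 22.65 m³/d.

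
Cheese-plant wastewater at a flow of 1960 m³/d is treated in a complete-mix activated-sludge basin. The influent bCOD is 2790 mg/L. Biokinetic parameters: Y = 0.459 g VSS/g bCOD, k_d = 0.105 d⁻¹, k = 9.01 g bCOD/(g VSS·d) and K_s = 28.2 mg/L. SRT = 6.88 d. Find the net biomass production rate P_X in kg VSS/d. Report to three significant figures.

P_X ≈ 1460 kg VSS/d

For a completely mixed reactor with recycle the Lawrence–McCarty relation gives S = K_s·(1 + k_d·θ_c) / [θ_c·(Y·k − k_d) − 1] = 28.2 × (1 + 0.105 × 6.88) / [6.88 × (0.459 × 9.01 − 0.105) − 1] = 48.57 / 26.73 = 1.817 mg/L.
Correct the yield for decay: Y_obs = Y/(1 + k_d θ_c) = 0.459 / (1 + 0.105 × 6.88) = 0.459 / 1.722 = 0.2665.
Q·(S₀ − S) = 1960 × (2790 − 1.82) × 10⁻³ = 5465 kg/d removed.
Net biomass production P_X = Y_obs × Q·(S₀ − S) = 0.2665 × 5465 = 1456 kg VSS/d.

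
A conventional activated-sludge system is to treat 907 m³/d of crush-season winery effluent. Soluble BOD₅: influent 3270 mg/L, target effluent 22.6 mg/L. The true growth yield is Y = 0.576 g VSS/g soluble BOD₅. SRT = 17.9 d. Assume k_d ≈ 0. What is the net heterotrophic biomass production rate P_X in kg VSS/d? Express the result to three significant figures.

With endogenous decay neglected, the observed yield equals the true yield: Y_obs = Y = 0.576 g VSS/g soluble BOD₅.
Substrate removed = Q·(S₀ − S) = 907 m³/d × (3270 − 22.6) g/m³ = 2.95×10^6 g/d = 2945 kg/d.
P_X = Y_obs · Q(S₀ − S) = 0.5760 × 2945 = 1697 kg VSS/d.

P_X ≈ 1700 kg VSS/d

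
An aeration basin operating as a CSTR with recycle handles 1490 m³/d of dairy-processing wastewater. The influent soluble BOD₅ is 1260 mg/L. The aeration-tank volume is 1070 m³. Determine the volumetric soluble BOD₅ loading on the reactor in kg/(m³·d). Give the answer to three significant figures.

Applied soluble BOD₅ load per unit volume = Q·S₀/V = (1490 × 1260/1000)/1070 = 1.755 kg soluble BOD₅·m⁻³·d⁻¹.

L_v ≈ 1.75 kg soluble BOD₅/(m³·d)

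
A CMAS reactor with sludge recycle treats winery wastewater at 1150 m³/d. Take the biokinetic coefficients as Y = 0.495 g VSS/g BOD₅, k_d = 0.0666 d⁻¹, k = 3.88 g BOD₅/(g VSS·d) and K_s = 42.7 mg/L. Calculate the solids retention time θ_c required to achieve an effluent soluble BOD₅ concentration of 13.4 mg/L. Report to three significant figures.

θ_c ≈ 2.55 d

Specific growth rate at S = 13.4 mg/L: μ = YkS/(K_s+S) = 0.495·3.88·13.4/(42.7+13.4) = 0.4588 d⁻¹.
Then 1/θ_c = μ − k_d = 0.4588 − 0.0666 = 0.3922 d⁻¹, giving θ_c = 2.550 d.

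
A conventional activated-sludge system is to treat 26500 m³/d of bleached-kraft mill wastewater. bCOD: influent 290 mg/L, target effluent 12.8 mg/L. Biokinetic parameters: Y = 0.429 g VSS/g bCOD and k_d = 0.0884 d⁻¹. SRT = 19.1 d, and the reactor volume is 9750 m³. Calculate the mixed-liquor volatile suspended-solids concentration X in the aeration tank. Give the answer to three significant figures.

Solving the biomass balance for X: X = Y Q (S₀−S) θ_c / [V (1+k_d θ_c)] = 0.429 × 26500 × (290 − 12.8) × 19.1 / [9750 × (1 + 0.0884 × 19.1)] = 2296 mg/L.

X ≈ 2300 mg/L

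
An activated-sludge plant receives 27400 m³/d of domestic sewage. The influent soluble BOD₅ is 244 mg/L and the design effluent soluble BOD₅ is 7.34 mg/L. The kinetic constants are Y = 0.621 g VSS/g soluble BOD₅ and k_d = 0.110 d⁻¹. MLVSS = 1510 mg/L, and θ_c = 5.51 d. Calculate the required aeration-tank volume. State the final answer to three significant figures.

Rearranging the biomass balance for a CMAS with decay, V = Y·Q·ΔS·θ_c / [X·(1+k_d θ_c)] = 0.621 × 27400 × (244 − 7.34) × 5.51 / [1510 × (1 + 0.110 × 5.51)] = 2.22×10^7 / 2425 = 9149 m³.

V ≈ 9150 m³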